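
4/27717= 4/27717=0.00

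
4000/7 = 4000/7 = 571.43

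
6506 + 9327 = 15833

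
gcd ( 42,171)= 3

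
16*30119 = 481904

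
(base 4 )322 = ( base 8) 72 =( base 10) 58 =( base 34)1o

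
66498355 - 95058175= - 28559820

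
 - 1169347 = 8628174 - 9797521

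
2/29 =2/29 = 0.07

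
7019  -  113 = 6906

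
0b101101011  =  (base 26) dp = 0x16B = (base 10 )363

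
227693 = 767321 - 539628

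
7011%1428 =1299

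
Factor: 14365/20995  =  13^1 * 19^ ( - 1) = 13/19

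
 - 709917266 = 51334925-761252191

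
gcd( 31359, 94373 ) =1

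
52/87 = 52/87 = 0.60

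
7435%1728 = 523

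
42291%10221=1407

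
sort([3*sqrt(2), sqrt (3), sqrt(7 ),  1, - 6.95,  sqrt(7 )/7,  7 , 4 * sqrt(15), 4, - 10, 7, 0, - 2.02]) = [  -  10,-6.95,  -  2.02 , 0, sqrt(7 )/7, 1,  sqrt(3 ), sqrt( 7), 4, 3*sqrt(  2), 7 , 7, 4*sqrt( 15 )]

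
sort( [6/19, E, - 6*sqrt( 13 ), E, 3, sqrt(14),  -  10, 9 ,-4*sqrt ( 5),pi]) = [ - 6*sqrt(13), - 10, - 4*sqrt(5 ),6/19,E, E,3 , pi, sqrt(14 ),9 ] 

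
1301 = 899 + 402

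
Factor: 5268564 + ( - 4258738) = 2^1*269^1*1877^1 =1009826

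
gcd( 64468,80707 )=1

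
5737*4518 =25919766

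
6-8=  - 2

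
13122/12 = 2187/2 = 1093.50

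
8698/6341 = 8698/6341= 1.37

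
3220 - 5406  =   - 2186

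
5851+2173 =8024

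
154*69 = 10626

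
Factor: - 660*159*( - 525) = 55093500 = 2^2*3^3 * 5^3 * 7^1*11^1 * 53^1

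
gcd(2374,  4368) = 2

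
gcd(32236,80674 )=2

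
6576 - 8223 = -1647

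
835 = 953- 118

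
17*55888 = 950096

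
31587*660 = 20847420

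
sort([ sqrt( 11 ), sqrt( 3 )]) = [ sqrt( 3) , sqrt( 11) ] 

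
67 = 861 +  - 794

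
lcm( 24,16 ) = 48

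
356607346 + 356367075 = 712974421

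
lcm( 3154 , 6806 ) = 129314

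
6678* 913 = 6097014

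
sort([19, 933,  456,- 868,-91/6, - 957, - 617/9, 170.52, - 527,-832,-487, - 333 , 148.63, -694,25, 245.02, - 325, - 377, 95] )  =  [  -  957, - 868, -832, - 694, - 527, - 487, - 377, - 333, - 325, - 617/9, - 91/6,19 , 25,95,148.63, 170.52,245.02, 456 , 933]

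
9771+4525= 14296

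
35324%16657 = 2010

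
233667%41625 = 25542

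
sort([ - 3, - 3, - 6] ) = [ - 6, - 3, - 3 ] 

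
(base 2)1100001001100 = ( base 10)6220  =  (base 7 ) 24064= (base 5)144340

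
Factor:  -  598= - 2^1*13^1*23^1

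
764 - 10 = 754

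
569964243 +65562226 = 635526469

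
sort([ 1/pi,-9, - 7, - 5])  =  [ - 9,  -  7, - 5,1/pi]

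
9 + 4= 13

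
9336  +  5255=14591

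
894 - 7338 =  - 6444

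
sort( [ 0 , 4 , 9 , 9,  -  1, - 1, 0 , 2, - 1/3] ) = [-1 , -1,-1/3 , 0,0,2,4 , 9,9]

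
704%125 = 79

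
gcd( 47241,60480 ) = 9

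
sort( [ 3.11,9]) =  [3.11,9] 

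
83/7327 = 83/7327=0.01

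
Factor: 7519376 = 2^4*233^1*2017^1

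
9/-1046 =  - 9/1046  =  - 0.01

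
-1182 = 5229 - 6411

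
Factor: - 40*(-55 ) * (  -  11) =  - 24200=-  2^3* 5^2*11^2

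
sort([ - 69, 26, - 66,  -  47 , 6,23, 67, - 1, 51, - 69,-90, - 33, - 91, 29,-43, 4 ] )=[ - 91, - 90, - 69, - 69, - 66,-47, - 43,-33, - 1, 4, 6,23  ,  26,29,  51,67]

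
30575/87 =351+38/87 =351.44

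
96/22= 48/11 = 4.36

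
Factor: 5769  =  3^2 * 641^1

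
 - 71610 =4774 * ( - 15)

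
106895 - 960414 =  - 853519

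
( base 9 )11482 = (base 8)17010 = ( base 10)7688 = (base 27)aek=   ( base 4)1320020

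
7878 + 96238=104116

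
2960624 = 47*62992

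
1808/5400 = 226/675 =0.33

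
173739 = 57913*3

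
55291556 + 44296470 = 99588026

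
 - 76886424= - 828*92858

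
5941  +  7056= 12997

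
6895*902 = 6219290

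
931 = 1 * 931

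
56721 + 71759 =128480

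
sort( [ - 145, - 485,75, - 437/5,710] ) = [ - 485, - 145 , - 437/5,75,710]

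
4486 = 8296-3810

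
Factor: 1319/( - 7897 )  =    -  53^(-1)*149^( - 1)*1319^1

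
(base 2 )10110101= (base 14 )CD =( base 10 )181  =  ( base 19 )9A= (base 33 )5G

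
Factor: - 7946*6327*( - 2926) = 2^2 *3^2*7^1*11^1*19^2*29^1*37^1 * 137^1 = 147102724692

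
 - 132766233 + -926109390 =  - 1058875623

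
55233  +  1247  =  56480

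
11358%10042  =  1316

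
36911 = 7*5273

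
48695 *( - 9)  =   - 438255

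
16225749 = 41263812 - 25038063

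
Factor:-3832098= - 2^1*3^1*47^1*107^1 * 127^1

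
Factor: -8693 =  - 8693^1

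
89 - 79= 10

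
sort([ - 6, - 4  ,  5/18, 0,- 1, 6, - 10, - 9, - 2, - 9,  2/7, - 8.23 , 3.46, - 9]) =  [- 10, - 9, - 9, - 9, - 8.23,-6, - 4,-2, -1, 0, 5/18,2/7, 3.46, 6]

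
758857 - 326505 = 432352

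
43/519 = 43/519 = 0.08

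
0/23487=0   =  0.00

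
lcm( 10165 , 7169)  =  681055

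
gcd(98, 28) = 14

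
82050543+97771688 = 179822231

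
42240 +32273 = 74513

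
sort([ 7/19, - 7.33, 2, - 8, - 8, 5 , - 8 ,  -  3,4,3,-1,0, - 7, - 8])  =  [ - 8, - 8, - 8, - 8 , - 7.33,-7,-3,-1, 0 , 7/19,  2, 3,4,5]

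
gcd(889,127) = 127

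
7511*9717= 72984387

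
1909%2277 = 1909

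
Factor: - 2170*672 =-2^6*3^1*5^1*7^2*31^1= - 1458240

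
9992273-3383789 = 6608484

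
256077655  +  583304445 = 839382100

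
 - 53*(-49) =2597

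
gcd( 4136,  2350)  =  94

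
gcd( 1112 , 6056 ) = 8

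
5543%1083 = 128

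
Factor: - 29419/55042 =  - 31/58 = -  2^( - 1)*  29^( - 1)*31^1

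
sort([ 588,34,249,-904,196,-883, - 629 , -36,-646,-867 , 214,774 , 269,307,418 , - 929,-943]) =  [-943 ,  -  929, - 904, - 883, -867,-646, - 629,  -  36,34, 196,214,249,269,307,418,588,774]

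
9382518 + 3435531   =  12818049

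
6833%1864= 1241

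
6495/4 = 1623+3/4 = 1623.75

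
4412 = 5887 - 1475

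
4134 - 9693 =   -  5559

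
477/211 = 477/211=2.26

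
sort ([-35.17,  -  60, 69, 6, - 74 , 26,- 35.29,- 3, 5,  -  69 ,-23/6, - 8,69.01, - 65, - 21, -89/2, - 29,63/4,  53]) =[ - 74,-69, -65, -60, - 89/2, -35.29,  -  35.17, - 29, - 21,-8, - 23/6, - 3,5,6,63/4, 26, 53, 69,69.01] 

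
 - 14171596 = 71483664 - 85655260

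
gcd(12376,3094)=3094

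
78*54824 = 4276272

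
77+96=173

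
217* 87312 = 18946704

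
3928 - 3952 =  - 24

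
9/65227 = 9/65227 = 0.00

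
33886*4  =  135544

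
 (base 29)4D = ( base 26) 4p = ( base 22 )5J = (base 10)129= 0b10000001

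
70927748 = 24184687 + 46743061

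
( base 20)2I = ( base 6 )134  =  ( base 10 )58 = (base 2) 111010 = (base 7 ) 112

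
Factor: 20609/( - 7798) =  - 37/14  =  - 2^( - 1) * 7^ ( - 1 )*37^1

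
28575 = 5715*5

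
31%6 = 1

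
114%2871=114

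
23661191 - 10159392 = 13501799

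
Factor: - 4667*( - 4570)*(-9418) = - 2^2*5^1*13^1*17^1*277^1*359^1*457^1 = - 200868893420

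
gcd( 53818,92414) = 2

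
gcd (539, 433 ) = 1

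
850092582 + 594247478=1444340060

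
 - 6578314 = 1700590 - 8278904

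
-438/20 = - 22+ 1/10 = -  21.90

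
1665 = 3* 555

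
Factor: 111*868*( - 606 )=-58386888 = -2^3*3^2 * 7^1*31^1*37^1* 101^1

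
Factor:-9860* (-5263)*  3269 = 169638805420 = 2^2*5^1*7^1  *17^1*19^1*29^1*277^1*467^1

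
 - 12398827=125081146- 137479973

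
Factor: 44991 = 3^2*4999^1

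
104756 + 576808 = 681564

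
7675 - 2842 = 4833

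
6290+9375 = 15665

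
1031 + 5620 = 6651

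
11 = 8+3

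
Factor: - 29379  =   - 3^1*7^1*1399^1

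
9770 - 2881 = 6889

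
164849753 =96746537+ 68103216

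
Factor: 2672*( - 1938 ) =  - 5178336= - 2^5 *3^1*17^1*19^1*167^1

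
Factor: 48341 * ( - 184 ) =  - 8894744 = - 2^3*23^1*  48341^1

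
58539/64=914 + 43/64 = 914.67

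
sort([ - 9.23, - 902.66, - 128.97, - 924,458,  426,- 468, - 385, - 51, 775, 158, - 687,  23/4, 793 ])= [-924, - 902.66, - 687,  -  468, - 385, - 128.97, - 51 , - 9.23,23/4 , 158, 426,  458, 775, 793 ]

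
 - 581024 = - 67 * 8672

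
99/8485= 99/8485 = 0.01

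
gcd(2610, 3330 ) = 90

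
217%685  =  217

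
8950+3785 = 12735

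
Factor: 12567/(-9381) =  - 71/53=-53^( - 1 )*  71^1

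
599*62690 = 37551310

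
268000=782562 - 514562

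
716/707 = 716/707=1.01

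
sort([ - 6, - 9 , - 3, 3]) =[ - 9, -6, - 3,3]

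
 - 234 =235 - 469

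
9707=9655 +52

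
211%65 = 16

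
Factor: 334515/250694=435/326 = 2^( - 1)*3^1*5^1*29^1*163^( - 1 ) 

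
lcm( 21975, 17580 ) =87900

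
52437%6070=3877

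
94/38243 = 94/38243=0.00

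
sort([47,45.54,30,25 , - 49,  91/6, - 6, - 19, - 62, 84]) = [-62,  -  49, - 19,- 6, 91/6, 25,30, 45.54 , 47, 84]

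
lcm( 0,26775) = 0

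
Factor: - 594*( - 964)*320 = 2^9 * 3^3*5^1*11^1*241^1= 183237120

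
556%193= 170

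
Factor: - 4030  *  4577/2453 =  - 2^1*5^1 * 11^( - 1 ) * 13^1  *23^1* 31^1 * 199^1 * 223^( - 1 )= - 18445310/2453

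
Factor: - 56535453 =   -  3^2 * 13^1 * 483209^1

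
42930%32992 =9938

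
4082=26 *157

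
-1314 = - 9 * 146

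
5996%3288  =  2708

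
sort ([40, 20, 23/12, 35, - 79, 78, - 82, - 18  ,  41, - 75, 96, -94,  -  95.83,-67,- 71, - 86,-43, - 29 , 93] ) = [  -  95.83,-94,  -  86,-82, - 79,-75, - 71, - 67, - 43,- 29,-18, 23/12, 20,35,40, 41, 78, 93, 96 ]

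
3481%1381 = 719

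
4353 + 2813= 7166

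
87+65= 152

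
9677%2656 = 1709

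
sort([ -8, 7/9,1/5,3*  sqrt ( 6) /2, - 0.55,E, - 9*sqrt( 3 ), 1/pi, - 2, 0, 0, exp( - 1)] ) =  [ - 9*sqrt( 3),-8, - 2, - 0.55, 0 , 0,1/5, 1/pi, exp( - 1), 7/9,E, 3 * sqrt ( 6) /2 ]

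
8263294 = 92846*89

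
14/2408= 1/172 = 0.01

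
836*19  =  15884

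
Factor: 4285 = 5^1*857^1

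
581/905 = 581/905 = 0.64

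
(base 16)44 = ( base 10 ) 68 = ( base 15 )48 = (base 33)22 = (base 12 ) 58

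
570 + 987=1557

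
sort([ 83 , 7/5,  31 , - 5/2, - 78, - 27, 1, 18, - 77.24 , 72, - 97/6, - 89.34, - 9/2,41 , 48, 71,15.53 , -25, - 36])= [ - 89.34, - 78 , - 77.24, - 36 , - 27, - 25, - 97/6, - 9/2, - 5/2,1, 7/5 , 15.53,18,  31, 41, 48 , 71,  72, 83]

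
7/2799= 7/2799 = 0.00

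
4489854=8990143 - 4500289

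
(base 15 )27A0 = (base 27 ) BGO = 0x211b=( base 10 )8475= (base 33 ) 7PR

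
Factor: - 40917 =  - 3^1*23^1*593^1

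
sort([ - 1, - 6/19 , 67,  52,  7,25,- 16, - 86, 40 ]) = [ - 86,-16, - 1,-6/19 , 7,25, 40, 52,67 ] 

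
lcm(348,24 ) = 696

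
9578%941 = 168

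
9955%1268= 1079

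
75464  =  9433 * 8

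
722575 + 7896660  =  8619235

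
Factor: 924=2^2*3^1*7^1*11^1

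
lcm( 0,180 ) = 0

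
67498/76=888+ 5/38 = 888.13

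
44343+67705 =112048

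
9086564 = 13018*698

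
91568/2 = 45784 = 45784.00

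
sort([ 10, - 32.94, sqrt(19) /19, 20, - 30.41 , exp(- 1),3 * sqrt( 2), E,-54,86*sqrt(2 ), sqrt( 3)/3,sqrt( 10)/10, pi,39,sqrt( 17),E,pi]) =[ - 54, - 32.94, - 30.41,sqrt(19) /19,sqrt( 10)/10,  exp( - 1), sqrt( 3 )/3, E,E , pi,pi,sqrt( 17 ),3*sqrt( 2 ),10, 20,39, 86*sqrt( 2)]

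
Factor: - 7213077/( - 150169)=3^3*463^1*577^1*150169^( - 1) 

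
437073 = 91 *4803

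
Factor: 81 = 3^4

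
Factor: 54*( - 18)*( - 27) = 2^2*3^8 =26244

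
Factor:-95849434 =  - 2^1*17^1 *2819101^1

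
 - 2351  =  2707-5058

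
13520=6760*2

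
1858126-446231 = 1411895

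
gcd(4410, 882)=882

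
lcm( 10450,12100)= 229900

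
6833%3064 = 705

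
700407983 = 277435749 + 422972234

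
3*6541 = 19623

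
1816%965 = 851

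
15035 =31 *485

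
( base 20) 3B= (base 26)2J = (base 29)2D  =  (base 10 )71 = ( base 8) 107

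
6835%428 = 415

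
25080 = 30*836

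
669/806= 669/806 = 0.83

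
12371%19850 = 12371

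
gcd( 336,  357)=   21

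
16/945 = 16/945 = 0.02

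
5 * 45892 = 229460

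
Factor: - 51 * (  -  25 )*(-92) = -117300 =-2^2*3^1 * 5^2*17^1*23^1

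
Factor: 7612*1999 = 15216388 =2^2*11^1*173^1 * 1999^1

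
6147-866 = 5281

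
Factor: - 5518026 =-2^1*3^2*41^1*7477^1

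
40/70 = 4/7 = 0.57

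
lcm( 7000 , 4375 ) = 35000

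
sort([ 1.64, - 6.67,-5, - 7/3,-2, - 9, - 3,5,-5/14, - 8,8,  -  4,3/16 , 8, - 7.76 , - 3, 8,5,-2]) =[ - 9,-8,-7.76, - 6.67 , -5, - 4, - 3,  -  3,-7/3, - 2, - 2, - 5/14,3/16,1.64 , 5, 5,8,8 , 8]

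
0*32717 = 0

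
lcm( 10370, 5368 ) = 456280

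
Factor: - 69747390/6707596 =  - 2^( - 1) * 3^2*5^1*7^(-1 )*83^1*9337^1 * 239557^( - 1) =- 34873695/3353798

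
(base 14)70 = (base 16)62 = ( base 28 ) 3E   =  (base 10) 98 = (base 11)8A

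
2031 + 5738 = 7769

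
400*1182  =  472800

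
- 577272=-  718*804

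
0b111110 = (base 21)2K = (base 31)20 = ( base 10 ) 62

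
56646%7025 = 446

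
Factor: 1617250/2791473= 2^1*3^(-1) * 5^3 * 6469^1*930491^( - 1 )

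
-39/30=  - 2 + 7/10  =  - 1.30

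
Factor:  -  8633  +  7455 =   -  2^1 * 19^1 * 31^1= - 1178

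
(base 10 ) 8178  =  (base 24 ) e4i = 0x1ff2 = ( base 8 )17762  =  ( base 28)AC2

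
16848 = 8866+7982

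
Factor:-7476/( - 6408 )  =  7/6  =  2^( - 1)*3^(-1) * 7^1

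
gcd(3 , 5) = 1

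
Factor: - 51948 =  - 2^2*3^3*13^1*37^1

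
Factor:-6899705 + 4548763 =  - 2^1*11^1*106861^1= -2350942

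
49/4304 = 49/4304= 0.01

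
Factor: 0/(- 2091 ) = 0 = 0^1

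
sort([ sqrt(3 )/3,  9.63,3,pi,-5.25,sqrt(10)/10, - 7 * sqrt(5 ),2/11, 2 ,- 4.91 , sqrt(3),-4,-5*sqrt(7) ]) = [ - 7*sqrt(5 ), - 5 * sqrt(7), - 5.25, - 4.91, - 4, 2/11, sqrt(10 ) /10,sqrt(3)/3,sqrt( 3),2,3,pi,9.63 ]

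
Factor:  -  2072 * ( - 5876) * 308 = 3749922176 = 2^7*7^2* 11^1*13^1*37^1*113^1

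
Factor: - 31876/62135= - 2^2*5^( - 1)*13^1*17^( - 2)*43^( - 1 )*613^1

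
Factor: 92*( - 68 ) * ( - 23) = 143888 = 2^4*17^1*23^2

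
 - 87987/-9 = 9776  +  1/3 = 9776.33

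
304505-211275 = 93230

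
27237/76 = 358 + 29/76  =  358.38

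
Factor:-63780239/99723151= -11^(-1)*59^1*107^1*769^( - 1)*10103^1*11789^(  -  1)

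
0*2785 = 0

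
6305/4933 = 6305/4933 = 1.28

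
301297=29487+271810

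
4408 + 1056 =5464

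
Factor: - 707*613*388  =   - 168155708 = -  2^2*7^1*97^1 * 101^1*613^1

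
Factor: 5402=2^1*37^1*73^1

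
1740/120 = 14 + 1/2=14.50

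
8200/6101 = 8200/6101 = 1.34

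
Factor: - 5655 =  - 3^1*5^1* 13^1 * 29^1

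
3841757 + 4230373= 8072130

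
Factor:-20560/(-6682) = 2^3 * 5^1*13^( - 1 ) =40/13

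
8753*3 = 26259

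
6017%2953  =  111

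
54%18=0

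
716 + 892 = 1608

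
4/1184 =1/296= 0.00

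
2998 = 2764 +234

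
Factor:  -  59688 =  - 2^3*3^2 * 829^1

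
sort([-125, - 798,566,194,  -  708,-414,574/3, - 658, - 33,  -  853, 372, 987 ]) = [ - 853, - 798, - 708,  -  658, - 414, - 125, - 33, 574/3,194,372,566, 987] 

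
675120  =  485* 1392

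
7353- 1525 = 5828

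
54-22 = 32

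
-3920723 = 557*( - 7039) 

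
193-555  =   - 362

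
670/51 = 13+7/51 = 13.14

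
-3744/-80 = 234/5= 46.80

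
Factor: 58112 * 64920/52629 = 2^11*5^1 * 53^( - 1 ) * 227^1*331^ (-1 )*541^1 =1257543680/17543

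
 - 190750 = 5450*( - 35) 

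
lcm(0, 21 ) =0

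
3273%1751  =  1522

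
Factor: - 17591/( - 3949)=49/11 = 7^2*11^( - 1)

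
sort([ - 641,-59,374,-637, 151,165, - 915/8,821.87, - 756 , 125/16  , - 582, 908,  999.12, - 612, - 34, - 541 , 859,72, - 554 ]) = [ - 756, - 641, - 637,- 612, - 582, -554, -541, - 915/8, - 59, - 34,125/16,  72, 151, 165,374,821.87, 859,908,999.12]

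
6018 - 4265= 1753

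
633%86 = 31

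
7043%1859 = 1466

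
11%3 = 2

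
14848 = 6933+7915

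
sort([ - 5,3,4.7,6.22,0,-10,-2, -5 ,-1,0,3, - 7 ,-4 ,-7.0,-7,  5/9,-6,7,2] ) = [ - 10, - 7 ,-7.0, - 7, - 6,  -  5,  -  5, - 4, - 2, - 1, 0,0, 5/9 , 2, 3, 3, 4.7, 6.22, 7]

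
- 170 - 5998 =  - 6168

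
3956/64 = 61 + 13/16  =  61.81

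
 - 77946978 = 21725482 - 99672460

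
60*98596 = 5915760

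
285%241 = 44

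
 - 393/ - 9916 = 393/9916 = 0.04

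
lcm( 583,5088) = 55968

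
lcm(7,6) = 42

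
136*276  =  37536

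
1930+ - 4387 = -2457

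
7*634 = 4438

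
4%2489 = 4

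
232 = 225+7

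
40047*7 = 280329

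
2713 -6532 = -3819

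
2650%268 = 238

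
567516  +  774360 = 1341876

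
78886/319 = 247 +93/319= 247.29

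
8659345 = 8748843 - 89498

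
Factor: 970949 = 7^1*29^1*4783^1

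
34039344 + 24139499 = 58178843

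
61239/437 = 61239/437 = 140.14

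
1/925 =1/925 = 0.00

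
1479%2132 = 1479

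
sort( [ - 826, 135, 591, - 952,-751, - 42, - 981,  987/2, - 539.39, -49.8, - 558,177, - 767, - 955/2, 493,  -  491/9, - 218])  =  [ - 981,-952, - 826, - 767, - 751, - 558,-539.39 ,-955/2 , - 218, - 491/9, - 49.8, - 42,135,177, 493,  987/2, 591]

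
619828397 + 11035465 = 630863862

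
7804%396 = 280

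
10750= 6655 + 4095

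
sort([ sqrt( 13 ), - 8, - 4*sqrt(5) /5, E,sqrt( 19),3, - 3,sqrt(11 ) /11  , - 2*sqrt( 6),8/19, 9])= [ - 8, - 2*sqrt(6),-3, - 4*sqrt ( 5)/5  ,  sqrt(11 ) /11, 8/19,E,  3, sqrt( 13 ),sqrt(19 ),9]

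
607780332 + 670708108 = 1278488440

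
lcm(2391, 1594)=4782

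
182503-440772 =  - 258269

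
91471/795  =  91471/795= 115.06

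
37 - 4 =33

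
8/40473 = 8/40473 = 0.00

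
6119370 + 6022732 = 12142102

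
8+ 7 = 15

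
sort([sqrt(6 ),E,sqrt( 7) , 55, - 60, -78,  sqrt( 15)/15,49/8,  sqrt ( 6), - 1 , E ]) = [-78, - 60, - 1,sqrt( 15)/15,sqrt( 6 ),sqrt(6),sqrt(7),  E,E , 49/8, 55]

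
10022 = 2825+7197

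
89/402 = 89/402 = 0.22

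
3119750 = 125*24958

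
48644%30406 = 18238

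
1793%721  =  351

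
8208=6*1368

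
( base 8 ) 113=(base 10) 75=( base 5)300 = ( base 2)1001011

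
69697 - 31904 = 37793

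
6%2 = 0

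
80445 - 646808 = -566363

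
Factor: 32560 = 2^4*5^1*11^1*37^1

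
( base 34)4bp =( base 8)11637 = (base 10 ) 5023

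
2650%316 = 122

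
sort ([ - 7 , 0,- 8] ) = [- 8,  -  7,0] 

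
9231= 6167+3064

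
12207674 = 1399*8726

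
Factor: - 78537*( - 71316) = 5600944692 =2^2*3^3*7^1*47^1*283^1*557^1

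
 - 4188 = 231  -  4419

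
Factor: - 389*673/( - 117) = 261797/117=3^( - 2)*13^( - 1)*389^1 * 673^1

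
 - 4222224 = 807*(-5232) 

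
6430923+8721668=15152591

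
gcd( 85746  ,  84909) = 93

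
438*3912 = 1713456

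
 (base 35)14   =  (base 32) 17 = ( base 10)39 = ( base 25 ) 1E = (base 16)27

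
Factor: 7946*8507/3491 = 67596622/3491 = 2^1*29^1*47^1*137^1*181^1*3491^( - 1)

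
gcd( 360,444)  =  12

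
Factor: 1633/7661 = 23^1*47^(  -  1 )*71^1*163^ (- 1)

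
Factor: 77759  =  11^1*7069^1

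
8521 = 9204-683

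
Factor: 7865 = 5^1*11^2* 13^1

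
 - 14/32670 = -7/16335 = -0.00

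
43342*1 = 43342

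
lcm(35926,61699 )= 2838154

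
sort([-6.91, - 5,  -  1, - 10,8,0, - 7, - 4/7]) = [ - 10,  -  7 ,  -  6.91, - 5,-1,  -  4/7 , 0, 8 ]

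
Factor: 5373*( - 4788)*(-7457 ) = 2^2 * 3^5*7^1*19^1*199^1*7457^1=191838215268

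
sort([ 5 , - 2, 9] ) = [ -2,5, 9 ]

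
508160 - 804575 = -296415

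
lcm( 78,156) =156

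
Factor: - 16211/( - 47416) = 2^ ( -3 ) * 13^1*29^1*43^1* 5927^( - 1)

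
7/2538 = 7/2538 = 0.00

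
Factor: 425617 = 379^1*1123^1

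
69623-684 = 68939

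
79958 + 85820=165778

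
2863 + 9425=12288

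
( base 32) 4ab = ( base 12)268b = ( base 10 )4427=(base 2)1000101001011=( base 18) dbh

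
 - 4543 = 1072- 5615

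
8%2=0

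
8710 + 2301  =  11011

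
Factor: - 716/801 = -2^2*3^ (-2) * 89^( - 1)*179^1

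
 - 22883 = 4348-27231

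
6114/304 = 3057/152=20.11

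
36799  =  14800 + 21999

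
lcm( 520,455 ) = 3640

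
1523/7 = 217+4/7 = 217.57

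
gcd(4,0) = 4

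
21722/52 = 10861/26=417.73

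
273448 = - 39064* ( - 7)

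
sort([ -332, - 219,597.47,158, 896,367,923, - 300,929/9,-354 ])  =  [ - 354, - 332, - 300, - 219 , 929/9,  158, 367, 597.47, 896,923]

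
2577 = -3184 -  - 5761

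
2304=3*768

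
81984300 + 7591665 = 89575965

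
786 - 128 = 658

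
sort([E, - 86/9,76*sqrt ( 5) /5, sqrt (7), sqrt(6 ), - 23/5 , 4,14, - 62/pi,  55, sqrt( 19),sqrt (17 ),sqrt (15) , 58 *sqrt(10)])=[- 62/pi, - 86/9, - 23/5,sqrt(6) , sqrt( 7),E,sqrt( 15),4, sqrt( 17), sqrt ( 19 ), 14,76 * sqrt( 5)/5,55,58*sqrt(10 ) ] 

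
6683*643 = 4297169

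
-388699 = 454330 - 843029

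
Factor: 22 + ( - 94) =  - 72 = -2^3*3^2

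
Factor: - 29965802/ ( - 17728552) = 2^( - 2)*17^( - 1 )*61^ ( - 1)*2137^( - 1)*14982901^1 = 14982901/8864276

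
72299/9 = 72299/9 = 8033.22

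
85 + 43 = 128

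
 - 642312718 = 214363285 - 856676003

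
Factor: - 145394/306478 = -139/293=-139^1*293^(-1)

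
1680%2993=1680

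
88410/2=44205 = 44205.00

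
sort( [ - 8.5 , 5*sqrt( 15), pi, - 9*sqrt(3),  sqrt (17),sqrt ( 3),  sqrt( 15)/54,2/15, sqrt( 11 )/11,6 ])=[  -  9 *sqrt( 3), - 8.5,sqrt(15 )/54,2/15, sqrt( 11 )/11,  sqrt( 3),pi, sqrt( 17 ),6,  5 *sqrt(  15) ] 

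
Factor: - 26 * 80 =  - 2080=-2^5*5^1*13^1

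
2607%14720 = 2607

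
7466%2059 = 1289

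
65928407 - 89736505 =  - 23808098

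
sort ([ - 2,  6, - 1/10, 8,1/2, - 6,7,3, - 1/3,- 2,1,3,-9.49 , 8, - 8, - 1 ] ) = [ - 9.49,-8,-6, - 2, - 2, - 1, - 1/3, - 1/10,1/2, 1, 3,3, 6, 7,8,  8]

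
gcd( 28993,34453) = 1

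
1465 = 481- - 984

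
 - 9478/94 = - 4739/47=- 100.83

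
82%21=19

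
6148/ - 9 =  - 6148/9 = - 683.11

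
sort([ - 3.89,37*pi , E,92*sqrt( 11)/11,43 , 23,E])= [ -3.89,E,E , 23, 92*sqrt( 11 ) /11,  43,37*pi ] 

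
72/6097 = 72/6097 = 0.01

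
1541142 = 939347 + 601795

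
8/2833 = 8/2833 = 0.00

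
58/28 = 2 + 1/14 = 2.07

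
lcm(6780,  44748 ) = 223740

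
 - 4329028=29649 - 4358677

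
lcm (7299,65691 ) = 65691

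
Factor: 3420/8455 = 36/89 = 2^2*3^2*89^( - 1)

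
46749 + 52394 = 99143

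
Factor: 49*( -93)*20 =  - 2^2*3^1*5^1*7^2*31^1 = -91140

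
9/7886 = 9/7886=0.00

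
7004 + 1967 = 8971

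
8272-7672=600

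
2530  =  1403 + 1127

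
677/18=37  +  11/18 = 37.61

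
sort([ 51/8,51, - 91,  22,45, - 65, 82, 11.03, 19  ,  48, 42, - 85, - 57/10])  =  [ -91,-85, - 65, - 57/10, 51/8, 11.03, 19, 22, 42,  45,  48, 51, 82 ] 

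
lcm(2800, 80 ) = 2800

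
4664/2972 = 1 + 423/743= 1.57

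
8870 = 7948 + 922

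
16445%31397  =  16445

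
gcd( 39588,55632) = 12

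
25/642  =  25/642 = 0.04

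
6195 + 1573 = 7768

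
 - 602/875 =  - 86/125 = - 0.69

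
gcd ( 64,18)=2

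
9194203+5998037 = 15192240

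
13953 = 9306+4647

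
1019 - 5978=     -  4959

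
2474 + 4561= 7035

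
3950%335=265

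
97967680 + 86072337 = 184040017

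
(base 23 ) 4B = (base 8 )147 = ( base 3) 10211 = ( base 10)103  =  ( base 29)3g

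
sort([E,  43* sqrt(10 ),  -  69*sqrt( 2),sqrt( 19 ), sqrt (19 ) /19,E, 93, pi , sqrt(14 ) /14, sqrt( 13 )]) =[ - 69*sqrt ( 2),sqrt (19)/19,  sqrt( 14 ) /14 , E, E,pi,sqrt (13),sqrt(19),93, 43*sqrt(10) ]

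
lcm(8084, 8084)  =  8084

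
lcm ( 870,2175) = 4350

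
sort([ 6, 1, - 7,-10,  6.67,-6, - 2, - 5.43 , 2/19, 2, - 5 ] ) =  [ - 10 , - 7, - 6, - 5.43, - 5, - 2,2/19,1 , 2,6,6.67] 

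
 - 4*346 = - 1384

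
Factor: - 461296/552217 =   -  2^4*11^1*2621^1 * 552217^(-1)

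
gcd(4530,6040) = 1510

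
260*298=77480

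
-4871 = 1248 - 6119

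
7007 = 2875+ 4132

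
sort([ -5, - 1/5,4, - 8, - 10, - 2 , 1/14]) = [ - 10,  -  8, - 5 , - 2, - 1/5,1/14,4 ]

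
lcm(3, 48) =48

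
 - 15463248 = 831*( - 18608)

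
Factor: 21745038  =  2^1*3^1*7^1*517739^1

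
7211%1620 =731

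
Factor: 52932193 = 1307^1*40499^1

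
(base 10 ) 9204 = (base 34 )7WO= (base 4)2033310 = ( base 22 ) J08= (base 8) 21764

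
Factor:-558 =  - 2^1*3^2 * 31^1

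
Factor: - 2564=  - 2^2 * 641^1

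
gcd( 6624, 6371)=23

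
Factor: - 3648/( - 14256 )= 2^2*3^ ( - 3 )*11^( - 1)*19^1 =76/297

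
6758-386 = 6372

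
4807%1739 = 1329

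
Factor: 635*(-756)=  - 2^2*3^3*5^1*7^1*127^1 = -480060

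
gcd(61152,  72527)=91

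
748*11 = 8228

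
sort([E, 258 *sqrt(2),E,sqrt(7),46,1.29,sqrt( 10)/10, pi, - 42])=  [ - 42, sqrt( 10)/10,1.29, sqrt(7), E,E,  pi,  46,258*sqrt(2) ]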